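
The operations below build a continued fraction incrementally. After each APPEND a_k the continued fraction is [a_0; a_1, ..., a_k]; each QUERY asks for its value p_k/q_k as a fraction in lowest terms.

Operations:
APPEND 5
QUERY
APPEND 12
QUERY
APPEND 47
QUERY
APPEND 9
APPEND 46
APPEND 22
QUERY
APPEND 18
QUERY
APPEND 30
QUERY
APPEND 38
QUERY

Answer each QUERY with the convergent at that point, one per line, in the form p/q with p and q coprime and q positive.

5/1
61/12
2872/565
26309001/5175691
474756704/93397465
14269010121/2807099641
542697141302/106763183823

APPEND 5: p_0 = 5·1 + 0 = 5, q_0 = 5·0 + 1 = 1 → 5/1
APPEND 12: p_1 = 12·5 + 1 = 61, q_1 = 12·1 + 0 = 12 → 61/12
APPEND 47: p_2 = 47·61 + 5 = 2872, q_2 = 47·12 + 1 = 565 → 2872/565
APPEND 9: p_3 = 9·2872 + 61 = 25909, q_3 = 9·565 + 12 = 5097 → 25909/5097
APPEND 46: p_4 = 46·25909 + 2872 = 1194686, q_4 = 46·5097 + 565 = 235027 → 1194686/235027
APPEND 22: p_5 = 22·1194686 + 25909 = 26309001, q_5 = 22·235027 + 5097 = 5175691 → 26309001/5175691
APPEND 18: p_6 = 18·26309001 + 1194686 = 474756704, q_6 = 18·5175691 + 235027 = 93397465 → 474756704/93397465
APPEND 30: p_7 = 30·474756704 + 26309001 = 14269010121, q_7 = 30·93397465 + 5175691 = 2807099641 → 14269010121/2807099641
APPEND 38: p_8 = 38·14269010121 + 474756704 = 542697141302, q_8 = 38·2807099641 + 93397465 = 106763183823 → 542697141302/106763183823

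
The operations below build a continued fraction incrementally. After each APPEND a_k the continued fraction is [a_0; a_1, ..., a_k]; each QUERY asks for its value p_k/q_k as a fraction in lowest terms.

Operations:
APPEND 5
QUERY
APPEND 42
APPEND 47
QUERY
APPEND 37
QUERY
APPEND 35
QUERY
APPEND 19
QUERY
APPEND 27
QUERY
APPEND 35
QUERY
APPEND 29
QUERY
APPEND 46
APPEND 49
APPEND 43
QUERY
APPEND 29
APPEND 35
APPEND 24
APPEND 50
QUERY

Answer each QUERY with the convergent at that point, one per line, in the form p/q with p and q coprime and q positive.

APPEND 5: p_0 = 5·1 + 0 = 5, q_0 = 5·0 + 1 = 1 → 5/1
APPEND 42: p_1 = 42·5 + 1 = 211, q_1 = 42·1 + 0 = 42 → 211/42
APPEND 47: p_2 = 47·211 + 5 = 9922, q_2 = 47·42 + 1 = 1975 → 9922/1975
APPEND 37: p_3 = 37·9922 + 211 = 367325, q_3 = 37·1975 + 42 = 73117 → 367325/73117
APPEND 35: p_4 = 35·367325 + 9922 = 12866297, q_4 = 35·73117 + 1975 = 2561070 → 12866297/2561070
APPEND 19: p_5 = 19·12866297 + 367325 = 244826968, q_5 = 19·2561070 + 73117 = 48733447 → 244826968/48733447
APPEND 27: p_6 = 27·244826968 + 12866297 = 6623194433, q_6 = 27·48733447 + 2561070 = 1318364139 → 6623194433/1318364139
APPEND 35: p_7 = 35·6623194433 + 244826968 = 232056632123, q_7 = 35·1318364139 + 48733447 = 46191478312 → 232056632123/46191478312
APPEND 29: p_8 = 29·232056632123 + 6623194433 = 6736265526000, q_8 = 29·46191478312 + 1318364139 = 1340871235187 → 6736265526000/1340871235187
APPEND 46: p_9 = 46·6736265526000 + 232056632123 = 310100270828123, q_9 = 46·1340871235187 + 46191478312 = 61726268296914 → 310100270828123/61726268296914
APPEND 49: p_10 = 49·310100270828123 + 6736265526000 = 15201649536104027, q_10 = 49·61726268296914 + 1340871235187 = 3025928017783973 → 15201649536104027/3025928017783973
APPEND 43: p_11 = 43·15201649536104027 + 310100270828123 = 653981030323301284, q_11 = 43·3025928017783973 + 61726268296914 = 130176631033007753 → 653981030323301284/130176631033007753
APPEND 29: p_12 = 29·653981030323301284 + 15201649536104027 = 18980651528911841263, q_12 = 29·130176631033007753 + 3025928017783973 = 3778148227975008810 → 18980651528911841263/3778148227975008810
APPEND 35: p_13 = 35·18980651528911841263 + 653981030323301284 = 664976784542237745489, q_13 = 35·3778148227975008810 + 130176631033007753 = 132365364610158316103 → 664976784542237745489/132365364610158316103
APPEND 24: p_14 = 24·664976784542237745489 + 18980651528911841263 = 15978423480542617732999, q_14 = 24·132365364610158316103 + 3778148227975008810 = 3180546898871774595282 → 15978423480542617732999/3180546898871774595282
APPEND 50: p_15 = 50·15978423480542617732999 + 664976784542237745489 = 799586150811673124395439, q_15 = 50·3180546898871774595282 + 132365364610158316103 = 159159710308198888080203 → 799586150811673124395439/159159710308198888080203

5/1
9922/1975
367325/73117
12866297/2561070
244826968/48733447
6623194433/1318364139
232056632123/46191478312
6736265526000/1340871235187
653981030323301284/130176631033007753
799586150811673124395439/159159710308198888080203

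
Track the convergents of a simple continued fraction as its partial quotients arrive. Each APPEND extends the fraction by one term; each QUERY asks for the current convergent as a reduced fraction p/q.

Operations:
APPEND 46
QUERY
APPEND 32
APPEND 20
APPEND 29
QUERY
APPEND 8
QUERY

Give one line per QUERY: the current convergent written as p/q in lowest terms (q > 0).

APPEND 46: p_0 = 46·1 + 0 = 46, q_0 = 46·0 + 1 = 1 → 46/1
APPEND 32: p_1 = 32·46 + 1 = 1473, q_1 = 32·1 + 0 = 32 → 1473/32
APPEND 20: p_2 = 20·1473 + 46 = 29506, q_2 = 20·32 + 1 = 641 → 29506/641
APPEND 29: p_3 = 29·29506 + 1473 = 857147, q_3 = 29·641 + 32 = 18621 → 857147/18621
APPEND 8: p_4 = 8·857147 + 29506 = 6886682, q_4 = 8·18621 + 641 = 149609 → 6886682/149609

46/1
857147/18621
6886682/149609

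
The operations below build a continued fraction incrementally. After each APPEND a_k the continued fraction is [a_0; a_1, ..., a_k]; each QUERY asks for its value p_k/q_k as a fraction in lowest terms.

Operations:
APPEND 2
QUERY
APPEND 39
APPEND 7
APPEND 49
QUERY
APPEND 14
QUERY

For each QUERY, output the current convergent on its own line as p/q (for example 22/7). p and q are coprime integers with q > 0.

2/1
27274/13465
382391/188784

APPEND 2: p_0 = 2·1 + 0 = 2, q_0 = 2·0 + 1 = 1 → 2/1
APPEND 39: p_1 = 39·2 + 1 = 79, q_1 = 39·1 + 0 = 39 → 79/39
APPEND 7: p_2 = 7·79 + 2 = 555, q_2 = 7·39 + 1 = 274 → 555/274
APPEND 49: p_3 = 49·555 + 79 = 27274, q_3 = 49·274 + 39 = 13465 → 27274/13465
APPEND 14: p_4 = 14·27274 + 555 = 382391, q_4 = 14·13465 + 274 = 188784 → 382391/188784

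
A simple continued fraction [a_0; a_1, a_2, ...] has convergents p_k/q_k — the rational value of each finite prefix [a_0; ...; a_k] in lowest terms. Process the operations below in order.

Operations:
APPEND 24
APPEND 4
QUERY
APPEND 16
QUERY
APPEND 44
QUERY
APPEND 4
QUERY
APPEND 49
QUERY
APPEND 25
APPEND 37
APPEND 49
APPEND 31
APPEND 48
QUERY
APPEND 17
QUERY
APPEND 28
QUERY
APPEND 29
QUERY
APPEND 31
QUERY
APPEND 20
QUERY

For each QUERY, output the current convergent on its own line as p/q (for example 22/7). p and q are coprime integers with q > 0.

97/4
1576/65
69441/2864
279340/11521
13757101/567393
931334279459939/38411621083949
15852072526112898/653797263450259
444789365010621083/18344734997691201
12914743657834124305/532651112196495088
400801842757868474538/16530529213089038929
8028951598815203615065/331143235373977273668

APPEND 24: p_0 = 24·1 + 0 = 24, q_0 = 24·0 + 1 = 1 → 24/1
APPEND 4: p_1 = 4·24 + 1 = 97, q_1 = 4·1 + 0 = 4 → 97/4
APPEND 16: p_2 = 16·97 + 24 = 1576, q_2 = 16·4 + 1 = 65 → 1576/65
APPEND 44: p_3 = 44·1576 + 97 = 69441, q_3 = 44·65 + 4 = 2864 → 69441/2864
APPEND 4: p_4 = 4·69441 + 1576 = 279340, q_4 = 4·2864 + 65 = 11521 → 279340/11521
APPEND 49: p_5 = 49·279340 + 69441 = 13757101, q_5 = 49·11521 + 2864 = 567393 → 13757101/567393
APPEND 25: p_6 = 25·13757101 + 279340 = 344206865, q_6 = 25·567393 + 11521 = 14196346 → 344206865/14196346
APPEND 37: p_7 = 37·344206865 + 13757101 = 12749411106, q_7 = 37·14196346 + 567393 = 525832195 → 12749411106/525832195
APPEND 49: p_8 = 49·12749411106 + 344206865 = 625065351059, q_8 = 49·525832195 + 14196346 = 25779973901 → 625065351059/25779973901
APPEND 31: p_9 = 31·625065351059 + 12749411106 = 19389775293935, q_9 = 31·25779973901 + 525832195 = 799705023126 → 19389775293935/799705023126
APPEND 48: p_10 = 48·19389775293935 + 625065351059 = 931334279459939, q_10 = 48·799705023126 + 25779973901 = 38411621083949 → 931334279459939/38411621083949
APPEND 17: p_11 = 17·931334279459939 + 19389775293935 = 15852072526112898, q_11 = 17·38411621083949 + 799705023126 = 653797263450259 → 15852072526112898/653797263450259
APPEND 28: p_12 = 28·15852072526112898 + 931334279459939 = 444789365010621083, q_12 = 28·653797263450259 + 38411621083949 = 18344734997691201 → 444789365010621083/18344734997691201
APPEND 29: p_13 = 29·444789365010621083 + 15852072526112898 = 12914743657834124305, q_13 = 29·18344734997691201 + 653797263450259 = 532651112196495088 → 12914743657834124305/532651112196495088
APPEND 31: p_14 = 31·12914743657834124305 + 444789365010621083 = 400801842757868474538, q_14 = 31·532651112196495088 + 18344734997691201 = 16530529213089038929 → 400801842757868474538/16530529213089038929
APPEND 20: p_15 = 20·400801842757868474538 + 12914743657834124305 = 8028951598815203615065, q_15 = 20·16530529213089038929 + 532651112196495088 = 331143235373977273668 → 8028951598815203615065/331143235373977273668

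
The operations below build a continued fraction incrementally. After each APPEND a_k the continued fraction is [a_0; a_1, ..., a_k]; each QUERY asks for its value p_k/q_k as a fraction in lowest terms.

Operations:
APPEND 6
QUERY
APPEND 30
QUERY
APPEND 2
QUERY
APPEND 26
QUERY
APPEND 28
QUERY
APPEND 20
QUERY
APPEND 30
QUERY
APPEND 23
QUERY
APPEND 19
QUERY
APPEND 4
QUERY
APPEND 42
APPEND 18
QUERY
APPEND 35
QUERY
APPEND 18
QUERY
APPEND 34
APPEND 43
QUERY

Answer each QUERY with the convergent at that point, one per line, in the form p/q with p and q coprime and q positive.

6/1
181/30
368/61
9749/1616
273340/45309
5476549/907796
164569810/27279189
3790582179/628329143
72185631211/11965532906
292533107023/48490460767
222746903378209/36922658392927
7808500194363492/1294341608637565
140775750401921065/23335071613869097
206290688346368148251/34194866460261904206

APPEND 6: p_0 = 6·1 + 0 = 6, q_0 = 6·0 + 1 = 1 → 6/1
APPEND 30: p_1 = 30·6 + 1 = 181, q_1 = 30·1 + 0 = 30 → 181/30
APPEND 2: p_2 = 2·181 + 6 = 368, q_2 = 2·30 + 1 = 61 → 368/61
APPEND 26: p_3 = 26·368 + 181 = 9749, q_3 = 26·61 + 30 = 1616 → 9749/1616
APPEND 28: p_4 = 28·9749 + 368 = 273340, q_4 = 28·1616 + 61 = 45309 → 273340/45309
APPEND 20: p_5 = 20·273340 + 9749 = 5476549, q_5 = 20·45309 + 1616 = 907796 → 5476549/907796
APPEND 30: p_6 = 30·5476549 + 273340 = 164569810, q_6 = 30·907796 + 45309 = 27279189 → 164569810/27279189
APPEND 23: p_7 = 23·164569810 + 5476549 = 3790582179, q_7 = 23·27279189 + 907796 = 628329143 → 3790582179/628329143
APPEND 19: p_8 = 19·3790582179 + 164569810 = 72185631211, q_8 = 19·628329143 + 27279189 = 11965532906 → 72185631211/11965532906
APPEND 4: p_9 = 4·72185631211 + 3790582179 = 292533107023, q_9 = 4·11965532906 + 628329143 = 48490460767 → 292533107023/48490460767
APPEND 42: p_10 = 42·292533107023 + 72185631211 = 12358576126177, q_10 = 42·48490460767 + 11965532906 = 2048564885120 → 12358576126177/2048564885120
APPEND 18: p_11 = 18·12358576126177 + 292533107023 = 222746903378209, q_11 = 18·2048564885120 + 48490460767 = 36922658392927 → 222746903378209/36922658392927
APPEND 35: p_12 = 35·222746903378209 + 12358576126177 = 7808500194363492, q_12 = 35·36922658392927 + 2048564885120 = 1294341608637565 → 7808500194363492/1294341608637565
APPEND 18: p_13 = 18·7808500194363492 + 222746903378209 = 140775750401921065, q_13 = 18·1294341608637565 + 36922658392927 = 23335071613869097 → 140775750401921065/23335071613869097
APPEND 34: p_14 = 34·140775750401921065 + 7808500194363492 = 4794184013859679702, q_14 = 34·23335071613869097 + 1294341608637565 = 794686776480186863 → 4794184013859679702/794686776480186863
APPEND 43: p_15 = 43·4794184013859679702 + 140775750401921065 = 206290688346368148251, q_15 = 43·794686776480186863 + 23335071613869097 = 34194866460261904206 → 206290688346368148251/34194866460261904206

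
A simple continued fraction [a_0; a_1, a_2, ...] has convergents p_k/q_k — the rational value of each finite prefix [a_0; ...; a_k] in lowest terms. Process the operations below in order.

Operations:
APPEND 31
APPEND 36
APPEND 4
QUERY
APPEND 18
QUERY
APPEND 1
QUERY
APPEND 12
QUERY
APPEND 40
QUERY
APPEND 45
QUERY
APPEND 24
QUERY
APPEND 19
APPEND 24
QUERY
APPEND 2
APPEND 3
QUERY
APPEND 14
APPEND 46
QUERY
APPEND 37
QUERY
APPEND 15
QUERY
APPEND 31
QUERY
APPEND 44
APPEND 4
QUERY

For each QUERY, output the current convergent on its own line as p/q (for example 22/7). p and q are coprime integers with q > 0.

4499/145
82099/2646
86598/2791
1121275/36138
44937598/1448311
2023313185/65210133
48604454038/1566491503
22260795011806/717451660063
158602088902363/5111647266511
104388913848346009/3364390152865131
3864655688731398934/124555463449609817
58074224244819330019/1871696341897012386
1804165607278130629523/58147142062256993783
319569609385208398745647/10299530930387075949135

APPEND 31: p_0 = 31·1 + 0 = 31, q_0 = 31·0 + 1 = 1 → 31/1
APPEND 36: p_1 = 36·31 + 1 = 1117, q_1 = 36·1 + 0 = 36 → 1117/36
APPEND 4: p_2 = 4·1117 + 31 = 4499, q_2 = 4·36 + 1 = 145 → 4499/145
APPEND 18: p_3 = 18·4499 + 1117 = 82099, q_3 = 18·145 + 36 = 2646 → 82099/2646
APPEND 1: p_4 = 1·82099 + 4499 = 86598, q_4 = 1·2646 + 145 = 2791 → 86598/2791
APPEND 12: p_5 = 12·86598 + 82099 = 1121275, q_5 = 12·2791 + 2646 = 36138 → 1121275/36138
APPEND 40: p_6 = 40·1121275 + 86598 = 44937598, q_6 = 40·36138 + 2791 = 1448311 → 44937598/1448311
APPEND 45: p_7 = 45·44937598 + 1121275 = 2023313185, q_7 = 45·1448311 + 36138 = 65210133 → 2023313185/65210133
APPEND 24: p_8 = 24·2023313185 + 44937598 = 48604454038, q_8 = 24·65210133 + 1448311 = 1566491503 → 48604454038/1566491503
APPEND 19: p_9 = 19·48604454038 + 2023313185 = 925507939907, q_9 = 19·1566491503 + 65210133 = 29828548690 → 925507939907/29828548690
APPEND 24: p_10 = 24·925507939907 + 48604454038 = 22260795011806, q_10 = 24·29828548690 + 1566491503 = 717451660063 → 22260795011806/717451660063
APPEND 2: p_11 = 2·22260795011806 + 925507939907 = 45447097963519, q_11 = 2·717451660063 + 29828548690 = 1464731868816 → 45447097963519/1464731868816
APPEND 3: p_12 = 3·45447097963519 + 22260795011806 = 158602088902363, q_12 = 3·1464731868816 + 717451660063 = 5111647266511 → 158602088902363/5111647266511
APPEND 14: p_13 = 14·158602088902363 + 45447097963519 = 2265876342596601, q_13 = 14·5111647266511 + 1464731868816 = 73027793599970 → 2265876342596601/73027793599970
APPEND 46: p_14 = 46·2265876342596601 + 158602088902363 = 104388913848346009, q_14 = 46·73027793599970 + 5111647266511 = 3364390152865131 → 104388913848346009/3364390152865131
APPEND 37: p_15 = 37·104388913848346009 + 2265876342596601 = 3864655688731398934, q_15 = 37·3364390152865131 + 73027793599970 = 124555463449609817 → 3864655688731398934/124555463449609817
APPEND 15: p_16 = 15·3864655688731398934 + 104388913848346009 = 58074224244819330019, q_16 = 15·124555463449609817 + 3364390152865131 = 1871696341897012386 → 58074224244819330019/1871696341897012386
APPEND 31: p_17 = 31·58074224244819330019 + 3864655688731398934 = 1804165607278130629523, q_17 = 31·1871696341897012386 + 124555463449609817 = 58147142062256993783 → 1804165607278130629523/58147142062256993783
APPEND 44: p_18 = 44·1804165607278130629523 + 58074224244819330019 = 79441360944482567029031, q_18 = 44·58147142062256993783 + 1871696341897012386 = 2560345947081204738838 → 79441360944482567029031/2560345947081204738838
APPEND 4: p_19 = 4·79441360944482567029031 + 1804165607278130629523 = 319569609385208398745647, q_19 = 4·2560345947081204738838 + 58147142062256993783 = 10299530930387075949135 → 319569609385208398745647/10299530930387075949135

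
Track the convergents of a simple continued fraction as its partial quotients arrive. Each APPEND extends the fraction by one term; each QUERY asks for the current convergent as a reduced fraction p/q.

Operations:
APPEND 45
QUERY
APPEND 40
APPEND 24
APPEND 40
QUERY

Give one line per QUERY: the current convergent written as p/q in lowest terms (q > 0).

APPEND 45: p_0 = 45·1 + 0 = 45, q_0 = 45·0 + 1 = 1 → 45/1
APPEND 40: p_1 = 40·45 + 1 = 1801, q_1 = 40·1 + 0 = 40 → 1801/40
APPEND 24: p_2 = 24·1801 + 45 = 43269, q_2 = 24·40 + 1 = 961 → 43269/961
APPEND 40: p_3 = 40·43269 + 1801 = 1732561, q_3 = 40·961 + 40 = 38480 → 1732561/38480

45/1
1732561/38480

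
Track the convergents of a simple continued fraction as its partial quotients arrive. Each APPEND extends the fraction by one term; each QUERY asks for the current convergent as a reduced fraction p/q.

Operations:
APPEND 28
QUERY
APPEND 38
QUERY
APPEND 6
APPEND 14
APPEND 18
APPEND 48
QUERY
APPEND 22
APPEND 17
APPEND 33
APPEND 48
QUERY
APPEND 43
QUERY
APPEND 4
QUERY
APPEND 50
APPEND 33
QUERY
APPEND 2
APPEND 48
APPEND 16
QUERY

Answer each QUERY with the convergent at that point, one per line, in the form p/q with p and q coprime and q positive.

APPEND 28: p_0 = 28·1 + 0 = 28, q_0 = 28·0 + 1 = 1 → 28/1
APPEND 38: p_1 = 38·28 + 1 = 1065, q_1 = 38·1 + 0 = 38 → 1065/38
APPEND 6: p_2 = 6·1065 + 28 = 6418, q_2 = 6·38 + 1 = 229 → 6418/229
APPEND 14: p_3 = 14·6418 + 1065 = 90917, q_3 = 14·229 + 38 = 3244 → 90917/3244
APPEND 18: p_4 = 18·90917 + 6418 = 1642924, q_4 = 18·3244 + 229 = 58621 → 1642924/58621
APPEND 48: p_5 = 48·1642924 + 90917 = 78951269, q_5 = 48·58621 + 3244 = 2817052 → 78951269/2817052
APPEND 22: p_6 = 22·78951269 + 1642924 = 1738570842, q_6 = 22·2817052 + 58621 = 62033765 → 1738570842/62033765
APPEND 17: p_7 = 17·1738570842 + 78951269 = 29634655583, q_7 = 17·62033765 + 2817052 = 1057391057 → 29634655583/1057391057
APPEND 33: p_8 = 33·29634655583 + 1738570842 = 979682205081, q_8 = 33·1057391057 + 62033765 = 34955938646 → 979682205081/34955938646
APPEND 48: p_9 = 48·979682205081 + 29634655583 = 47054380499471, q_9 = 48·34955938646 + 1057391057 = 1678942446065 → 47054380499471/1678942446065
APPEND 43: p_10 = 43·47054380499471 + 979682205081 = 2024318043682334, q_10 = 43·1678942446065 + 34955938646 = 72229481119441 → 2024318043682334/72229481119441
APPEND 4: p_11 = 4·2024318043682334 + 47054380499471 = 8144326555228807, q_11 = 4·72229481119441 + 1678942446065 = 290596866923829 → 8144326555228807/290596866923829
APPEND 50: p_12 = 50·8144326555228807 + 2024318043682334 = 409240645805122684, q_12 = 50·290596866923829 + 72229481119441 = 14602072827310891 → 409240645805122684/14602072827310891
APPEND 33: p_13 = 33·409240645805122684 + 8144326555228807 = 13513085638124277379, q_13 = 33·14602072827310891 + 290596866923829 = 482159000168183232 → 13513085638124277379/482159000168183232
APPEND 2: p_14 = 2·13513085638124277379 + 409240645805122684 = 27435411922053677442, q_14 = 2·482159000168183232 + 14602072827310891 = 978920073163677355 → 27435411922053677442/978920073163677355
APPEND 48: p_15 = 48·27435411922053677442 + 13513085638124277379 = 1330412857896700794595, q_15 = 48·978920073163677355 + 482159000168183232 = 47470322512024696272 → 1330412857896700794595/47470322512024696272
APPEND 16: p_16 = 16·1330412857896700794595 + 27435411922053677442 = 21314041138269266390962, q_16 = 16·47470322512024696272 + 978920073163677355 = 760504080265558817707 → 21314041138269266390962/760504080265558817707

28/1
1065/38
78951269/2817052
47054380499471/1678942446065
2024318043682334/72229481119441
8144326555228807/290596866923829
13513085638124277379/482159000168183232
21314041138269266390962/760504080265558817707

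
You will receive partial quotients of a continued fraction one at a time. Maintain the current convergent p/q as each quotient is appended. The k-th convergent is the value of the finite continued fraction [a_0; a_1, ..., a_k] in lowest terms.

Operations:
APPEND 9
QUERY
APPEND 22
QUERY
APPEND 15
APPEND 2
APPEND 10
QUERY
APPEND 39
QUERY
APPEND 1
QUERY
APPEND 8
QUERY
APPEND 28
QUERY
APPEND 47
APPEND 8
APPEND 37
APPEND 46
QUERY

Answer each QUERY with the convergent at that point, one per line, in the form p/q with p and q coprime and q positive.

9/1
199/22
64864/7171
2535883/280353
2600747/287524
23341859/2580545
656172799/72542784
423021007118737/46766829703462

APPEND 9: p_0 = 9·1 + 0 = 9, q_0 = 9·0 + 1 = 1 → 9/1
APPEND 22: p_1 = 22·9 + 1 = 199, q_1 = 22·1 + 0 = 22 → 199/22
APPEND 15: p_2 = 15·199 + 9 = 2994, q_2 = 15·22 + 1 = 331 → 2994/331
APPEND 2: p_3 = 2·2994 + 199 = 6187, q_3 = 2·331 + 22 = 684 → 6187/684
APPEND 10: p_4 = 10·6187 + 2994 = 64864, q_4 = 10·684 + 331 = 7171 → 64864/7171
APPEND 39: p_5 = 39·64864 + 6187 = 2535883, q_5 = 39·7171 + 684 = 280353 → 2535883/280353
APPEND 1: p_6 = 1·2535883 + 64864 = 2600747, q_6 = 1·280353 + 7171 = 287524 → 2600747/287524
APPEND 8: p_7 = 8·2600747 + 2535883 = 23341859, q_7 = 8·287524 + 280353 = 2580545 → 23341859/2580545
APPEND 28: p_8 = 28·23341859 + 2600747 = 656172799, q_8 = 28·2580545 + 287524 = 72542784 → 656172799/72542784
APPEND 47: p_9 = 47·656172799 + 23341859 = 30863463412, q_9 = 47·72542784 + 2580545 = 3412091393 → 30863463412/3412091393
APPEND 8: p_10 = 8·30863463412 + 656172799 = 247563880095, q_10 = 8·3412091393 + 72542784 = 27369273928 → 247563880095/27369273928
APPEND 37: p_11 = 37·247563880095 + 30863463412 = 9190727026927, q_11 = 37·27369273928 + 3412091393 = 1016075226729 → 9190727026927/1016075226729
APPEND 46: p_12 = 46·9190727026927 + 247563880095 = 423021007118737, q_12 = 46·1016075226729 + 27369273928 = 46766829703462 → 423021007118737/46766829703462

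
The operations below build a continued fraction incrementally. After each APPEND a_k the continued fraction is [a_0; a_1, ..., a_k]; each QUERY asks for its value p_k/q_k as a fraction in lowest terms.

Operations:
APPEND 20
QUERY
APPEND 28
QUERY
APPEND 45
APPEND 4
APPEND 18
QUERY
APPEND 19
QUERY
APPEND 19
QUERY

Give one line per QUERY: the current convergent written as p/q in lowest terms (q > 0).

APPEND 20: p_0 = 20·1 + 0 = 20, q_0 = 20·0 + 1 = 1 → 20/1
APPEND 28: p_1 = 28·20 + 1 = 561, q_1 = 28·1 + 0 = 28 → 561/28
APPEND 45: p_2 = 45·561 + 20 = 25265, q_2 = 45·28 + 1 = 1261 → 25265/1261
APPEND 4: p_3 = 4·25265 + 561 = 101621, q_3 = 4·1261 + 28 = 5072 → 101621/5072
APPEND 18: p_4 = 18·101621 + 25265 = 1854443, q_4 = 18·5072 + 1261 = 92557 → 1854443/92557
APPEND 19: p_5 = 19·1854443 + 101621 = 35336038, q_5 = 19·92557 + 5072 = 1763655 → 35336038/1763655
APPEND 19: p_6 = 19·35336038 + 1854443 = 673239165, q_6 = 19·1763655 + 92557 = 33602002 → 673239165/33602002

20/1
561/28
1854443/92557
35336038/1763655
673239165/33602002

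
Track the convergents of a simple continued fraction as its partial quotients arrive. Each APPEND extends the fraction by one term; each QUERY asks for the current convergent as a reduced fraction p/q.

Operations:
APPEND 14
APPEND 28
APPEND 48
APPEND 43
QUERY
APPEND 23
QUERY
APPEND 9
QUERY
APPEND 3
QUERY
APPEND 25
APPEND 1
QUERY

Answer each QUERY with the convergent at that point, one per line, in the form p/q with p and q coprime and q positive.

812147/57863
18698259/1332194
169096478/12047609
525987693/37475021
13844776496/986398155

APPEND 14: p_0 = 14·1 + 0 = 14, q_0 = 14·0 + 1 = 1 → 14/1
APPEND 28: p_1 = 28·14 + 1 = 393, q_1 = 28·1 + 0 = 28 → 393/28
APPEND 48: p_2 = 48·393 + 14 = 18878, q_2 = 48·28 + 1 = 1345 → 18878/1345
APPEND 43: p_3 = 43·18878 + 393 = 812147, q_3 = 43·1345 + 28 = 57863 → 812147/57863
APPEND 23: p_4 = 23·812147 + 18878 = 18698259, q_4 = 23·57863 + 1345 = 1332194 → 18698259/1332194
APPEND 9: p_5 = 9·18698259 + 812147 = 169096478, q_5 = 9·1332194 + 57863 = 12047609 → 169096478/12047609
APPEND 3: p_6 = 3·169096478 + 18698259 = 525987693, q_6 = 3·12047609 + 1332194 = 37475021 → 525987693/37475021
APPEND 25: p_7 = 25·525987693 + 169096478 = 13318788803, q_7 = 25·37475021 + 12047609 = 948923134 → 13318788803/948923134
APPEND 1: p_8 = 1·13318788803 + 525987693 = 13844776496, q_8 = 1·948923134 + 37475021 = 986398155 → 13844776496/986398155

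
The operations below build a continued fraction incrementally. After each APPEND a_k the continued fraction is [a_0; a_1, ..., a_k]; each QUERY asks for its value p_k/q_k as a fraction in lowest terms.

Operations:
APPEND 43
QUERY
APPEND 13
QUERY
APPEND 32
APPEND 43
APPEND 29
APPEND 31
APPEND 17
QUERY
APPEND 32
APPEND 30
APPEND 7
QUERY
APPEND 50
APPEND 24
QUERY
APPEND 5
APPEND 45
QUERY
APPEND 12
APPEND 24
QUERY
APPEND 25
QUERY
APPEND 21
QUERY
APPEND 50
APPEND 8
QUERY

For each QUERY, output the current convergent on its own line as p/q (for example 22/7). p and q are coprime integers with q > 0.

APPEND 43: p_0 = 43·1 + 0 = 43, q_0 = 43·0 + 1 = 1 → 43/1
APPEND 13: p_1 = 13·43 + 1 = 560, q_1 = 13·1 + 0 = 13 → 560/13
APPEND 32: p_2 = 32·560 + 43 = 17963, q_2 = 32·13 + 1 = 417 → 17963/417
APPEND 43: p_3 = 43·17963 + 560 = 772969, q_3 = 43·417 + 13 = 17944 → 772969/17944
APPEND 29: p_4 = 29·772969 + 17963 = 22434064, q_4 = 29·17944 + 417 = 520793 → 22434064/520793
APPEND 31: p_5 = 31·22434064 + 772969 = 696228953, q_5 = 31·520793 + 17944 = 16162527 → 696228953/16162527
APPEND 17: p_6 = 17·696228953 + 22434064 = 11858326265, q_6 = 17·16162527 + 520793 = 275283752 → 11858326265/275283752
APPEND 32: p_7 = 32·11858326265 + 696228953 = 380162669433, q_7 = 32·275283752 + 16162527 = 8825242591 → 380162669433/8825242591
APPEND 30: p_8 = 30·380162669433 + 11858326265 = 11416738409255, q_8 = 30·8825242591 + 275283752 = 265032561482 → 11416738409255/265032561482
APPEND 7: p_9 = 7·11416738409255 + 380162669433 = 80297331534218, q_9 = 7·265032561482 + 8825242591 = 1864053172965 → 80297331534218/1864053172965
APPEND 50: p_10 = 50·80297331534218 + 11416738409255 = 4026283315120155, q_10 = 50·1864053172965 + 265032561482 = 93467691209732 → 4026283315120155/93467691209732
APPEND 24: p_11 = 24·4026283315120155 + 80297331534218 = 96711096894417938, q_11 = 24·93467691209732 + 1864053172965 = 2245088642206533 → 96711096894417938/2245088642206533
APPEND 5: p_12 = 5·96711096894417938 + 4026283315120155 = 487581767787209845, q_12 = 5·2245088642206533 + 93467691209732 = 11318910902242397 → 487581767787209845/11318910902242397
APPEND 45: p_13 = 45·487581767787209845 + 96711096894417938 = 22037890647318860963, q_13 = 45·11318910902242397 + 2245088642206533 = 511596079243114398 → 22037890647318860963/511596079243114398
APPEND 12: p_14 = 12·22037890647318860963 + 487581767787209845 = 264942269535613541401, q_14 = 12·511596079243114398 + 11318910902242397 = 6150471861819615173 → 264942269535613541401/6150471861819615173
APPEND 24: p_15 = 24·264942269535613541401 + 22037890647318860963 = 6380652359502043854587, q_15 = 24·6150471861819615173 + 511596079243114398 = 148122920762913878550 → 6380652359502043854587/148122920762913878550
APPEND 25: p_16 = 25·6380652359502043854587 + 264942269535613541401 = 159781251257086709906076, q_16 = 25·148122920762913878550 + 6150471861819615173 = 3709223490934666578923 → 159781251257086709906076/3709223490934666578923
APPEND 21: p_17 = 21·159781251257086709906076 + 6380652359502043854587 = 3361786928758322951882183, q_17 = 21·3709223490934666578923 + 148122920762913878550 = 78041816230390912035933 → 3361786928758322951882183/78041816230390912035933
APPEND 50: p_18 = 50·3361786928758322951882183 + 159781251257086709906076 = 168249127689173234304015226, q_18 = 50·78041816230390912035933 + 3709223490934666578923 = 3905800035010480268375573 → 168249127689173234304015226/3905800035010480268375573
APPEND 8: p_19 = 8·168249127689173234304015226 + 3361786928758322951882183 = 1349354808442144197384003991, q_19 = 8·3905800035010480268375573 + 78041816230390912035933 = 31324442096314233059040517 → 1349354808442144197384003991/31324442096314233059040517

43/1
560/13
11858326265/275283752
80297331534218/1864053172965
96711096894417938/2245088642206533
22037890647318860963/511596079243114398
6380652359502043854587/148122920762913878550
159781251257086709906076/3709223490934666578923
3361786928758322951882183/78041816230390912035933
1349354808442144197384003991/31324442096314233059040517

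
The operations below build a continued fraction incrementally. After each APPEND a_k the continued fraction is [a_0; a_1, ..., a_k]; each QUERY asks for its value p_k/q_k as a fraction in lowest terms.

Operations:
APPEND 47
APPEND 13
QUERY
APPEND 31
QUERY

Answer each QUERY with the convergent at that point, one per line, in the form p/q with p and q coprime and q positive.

APPEND 47: p_0 = 47·1 + 0 = 47, q_0 = 47·0 + 1 = 1 → 47/1
APPEND 13: p_1 = 13·47 + 1 = 612, q_1 = 13·1 + 0 = 13 → 612/13
APPEND 31: p_2 = 31·612 + 47 = 19019, q_2 = 31·13 + 1 = 404 → 19019/404

612/13
19019/404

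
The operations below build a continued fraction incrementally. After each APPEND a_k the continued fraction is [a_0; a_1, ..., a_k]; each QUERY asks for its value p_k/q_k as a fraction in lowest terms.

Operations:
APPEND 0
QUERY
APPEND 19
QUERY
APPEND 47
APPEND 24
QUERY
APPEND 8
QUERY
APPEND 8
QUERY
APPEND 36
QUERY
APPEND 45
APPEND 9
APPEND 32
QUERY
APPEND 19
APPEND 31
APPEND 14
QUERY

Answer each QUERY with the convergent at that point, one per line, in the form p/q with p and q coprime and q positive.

APPEND 0: p_0 = 0·1 + 0 = 0, q_0 = 0·0 + 1 = 1 → 0/1
APPEND 19: p_1 = 19·0 + 1 = 1, q_1 = 19·1 + 0 = 19 → 1/19
APPEND 47: p_2 = 47·1 + 0 = 47, q_2 = 47·19 + 1 = 894 → 47/894
APPEND 24: p_3 = 24·47 + 1 = 1129, q_3 = 24·894 + 19 = 21475 → 1129/21475
APPEND 8: p_4 = 8·1129 + 47 = 9079, q_4 = 8·21475 + 894 = 172694 → 9079/172694
APPEND 8: p_5 = 8·9079 + 1129 = 73761, q_5 = 8·172694 + 21475 = 1403027 → 73761/1403027
APPEND 36: p_6 = 36·73761 + 9079 = 2664475, q_6 = 36·1403027 + 172694 = 50681666 → 2664475/50681666
APPEND 45: p_7 = 45·2664475 + 73761 = 119975136, q_7 = 45·50681666 + 1403027 = 2282077997 → 119975136/2282077997
APPEND 9: p_8 = 9·119975136 + 2664475 = 1082440699, q_8 = 9·2282077997 + 50681666 = 20589383639 → 1082440699/20589383639
APPEND 32: p_9 = 32·1082440699 + 119975136 = 34758077504, q_9 = 32·20589383639 + 2282077997 = 661142354445 → 34758077504/661142354445
APPEND 19: p_10 = 19·34758077504 + 1082440699 = 661485913275, q_10 = 19·661142354445 + 20589383639 = 12582294118094 → 661485913275/12582294118094
APPEND 31: p_11 = 31·661485913275 + 34758077504 = 20540821389029, q_11 = 31·12582294118094 + 661142354445 = 390712260015359 → 20540821389029/390712260015359
APPEND 14: p_12 = 14·20540821389029 + 661485913275 = 288232985359681, q_12 = 14·390712260015359 + 12582294118094 = 5482553934333120 → 288232985359681/5482553934333120

0/1
1/19
1129/21475
9079/172694
73761/1403027
2664475/50681666
34758077504/661142354445
288232985359681/5482553934333120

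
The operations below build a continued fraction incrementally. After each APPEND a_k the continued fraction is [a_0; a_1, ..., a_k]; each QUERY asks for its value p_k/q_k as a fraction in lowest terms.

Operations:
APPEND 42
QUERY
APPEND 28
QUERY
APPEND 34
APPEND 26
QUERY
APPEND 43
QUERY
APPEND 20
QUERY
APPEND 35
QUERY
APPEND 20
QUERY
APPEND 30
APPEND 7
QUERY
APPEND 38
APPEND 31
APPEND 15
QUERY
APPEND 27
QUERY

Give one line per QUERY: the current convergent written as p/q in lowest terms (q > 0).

42/1
1177/28
1042737/24806
44877751/1067611
898597757/21377026
31495799246/749263521
630814582677/15006647446
133322347539569/3171647455753
2371705430352054483/56421249946406285
64193821301186289128/1527127100312596413

APPEND 42: p_0 = 42·1 + 0 = 42, q_0 = 42·0 + 1 = 1 → 42/1
APPEND 28: p_1 = 28·42 + 1 = 1177, q_1 = 28·1 + 0 = 28 → 1177/28
APPEND 34: p_2 = 34·1177 + 42 = 40060, q_2 = 34·28 + 1 = 953 → 40060/953
APPEND 26: p_3 = 26·40060 + 1177 = 1042737, q_3 = 26·953 + 28 = 24806 → 1042737/24806
APPEND 43: p_4 = 43·1042737 + 40060 = 44877751, q_4 = 43·24806 + 953 = 1067611 → 44877751/1067611
APPEND 20: p_5 = 20·44877751 + 1042737 = 898597757, q_5 = 20·1067611 + 24806 = 21377026 → 898597757/21377026
APPEND 35: p_6 = 35·898597757 + 44877751 = 31495799246, q_6 = 35·21377026 + 1067611 = 749263521 → 31495799246/749263521
APPEND 20: p_7 = 20·31495799246 + 898597757 = 630814582677, q_7 = 20·749263521 + 21377026 = 15006647446 → 630814582677/15006647446
APPEND 30: p_8 = 30·630814582677 + 31495799246 = 18955933279556, q_8 = 30·15006647446 + 749263521 = 450948686901 → 18955933279556/450948686901
APPEND 7: p_9 = 7·18955933279556 + 630814582677 = 133322347539569, q_9 = 7·450948686901 + 15006647446 = 3171647455753 → 133322347539569/3171647455753
APPEND 38: p_10 = 38·133322347539569 + 18955933279556 = 5085205139783178, q_10 = 38·3171647455753 + 450948686901 = 120973552005515 → 5085205139783178/120973552005515
APPEND 31: p_11 = 31·5085205139783178 + 133322347539569 = 157774681680818087, q_11 = 31·120973552005515 + 3171647455753 = 3753351759626718 → 157774681680818087/3753351759626718
APPEND 15: p_12 = 15·157774681680818087 + 5085205139783178 = 2371705430352054483, q_12 = 15·3753351759626718 + 120973552005515 = 56421249946406285 → 2371705430352054483/56421249946406285
APPEND 27: p_13 = 27·2371705430352054483 + 157774681680818087 = 64193821301186289128, q_13 = 27·56421249946406285 + 3753351759626718 = 1527127100312596413 → 64193821301186289128/1527127100312596413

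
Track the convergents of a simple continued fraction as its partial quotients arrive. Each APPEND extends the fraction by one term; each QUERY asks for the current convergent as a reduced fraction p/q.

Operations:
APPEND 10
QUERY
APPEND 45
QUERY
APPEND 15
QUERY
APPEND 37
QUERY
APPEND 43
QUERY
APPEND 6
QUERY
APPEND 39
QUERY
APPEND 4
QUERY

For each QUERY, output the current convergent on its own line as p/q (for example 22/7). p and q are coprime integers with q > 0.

10/1
451/45
6775/676
251126/25057
10805193/1078127
65082284/6493819
2549014269/254337068
10261139360/1023842091

APPEND 10: p_0 = 10·1 + 0 = 10, q_0 = 10·0 + 1 = 1 → 10/1
APPEND 45: p_1 = 45·10 + 1 = 451, q_1 = 45·1 + 0 = 45 → 451/45
APPEND 15: p_2 = 15·451 + 10 = 6775, q_2 = 15·45 + 1 = 676 → 6775/676
APPEND 37: p_3 = 37·6775 + 451 = 251126, q_3 = 37·676 + 45 = 25057 → 251126/25057
APPEND 43: p_4 = 43·251126 + 6775 = 10805193, q_4 = 43·25057 + 676 = 1078127 → 10805193/1078127
APPEND 6: p_5 = 6·10805193 + 251126 = 65082284, q_5 = 6·1078127 + 25057 = 6493819 → 65082284/6493819
APPEND 39: p_6 = 39·65082284 + 10805193 = 2549014269, q_6 = 39·6493819 + 1078127 = 254337068 → 2549014269/254337068
APPEND 4: p_7 = 4·2549014269 + 65082284 = 10261139360, q_7 = 4·254337068 + 6493819 = 1023842091 → 10261139360/1023842091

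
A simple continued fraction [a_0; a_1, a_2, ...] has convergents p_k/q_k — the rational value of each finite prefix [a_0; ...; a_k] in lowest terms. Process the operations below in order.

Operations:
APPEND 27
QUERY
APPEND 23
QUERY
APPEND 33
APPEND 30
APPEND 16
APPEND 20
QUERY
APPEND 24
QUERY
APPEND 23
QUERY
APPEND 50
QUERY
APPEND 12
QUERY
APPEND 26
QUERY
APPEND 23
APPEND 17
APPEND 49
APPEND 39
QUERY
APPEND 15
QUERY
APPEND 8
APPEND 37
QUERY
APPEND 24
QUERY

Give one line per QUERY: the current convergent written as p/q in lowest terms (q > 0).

27/1
622/23
198536112/7341383
4774762633/176559120
110018076671/4068201143
5505678596183/203586616270
66178161230867/2447107596383
1726137870598725/63828384122228
1297449220136089943506/47976519496213105397
19494988852017299776143/720877316985986531045
5838017310194173361424193/215875694366197884620054
140269672804696435162333282/5186831659844133336235053

APPEND 27: p_0 = 27·1 + 0 = 27, q_0 = 27·0 + 1 = 1 → 27/1
APPEND 23: p_1 = 23·27 + 1 = 622, q_1 = 23·1 + 0 = 23 → 622/23
APPEND 33: p_2 = 33·622 + 27 = 20553, q_2 = 33·23 + 1 = 760 → 20553/760
APPEND 30: p_3 = 30·20553 + 622 = 617212, q_3 = 30·760 + 23 = 22823 → 617212/22823
APPEND 16: p_4 = 16·617212 + 20553 = 9895945, q_4 = 16·22823 + 760 = 365928 → 9895945/365928
APPEND 20: p_5 = 20·9895945 + 617212 = 198536112, q_5 = 20·365928 + 22823 = 7341383 → 198536112/7341383
APPEND 24: p_6 = 24·198536112 + 9895945 = 4774762633, q_6 = 24·7341383 + 365928 = 176559120 → 4774762633/176559120
APPEND 23: p_7 = 23·4774762633 + 198536112 = 110018076671, q_7 = 23·176559120 + 7341383 = 4068201143 → 110018076671/4068201143
APPEND 50: p_8 = 50·110018076671 + 4774762633 = 5505678596183, q_8 = 50·4068201143 + 176559120 = 203586616270 → 5505678596183/203586616270
APPEND 12: p_9 = 12·5505678596183 + 110018076671 = 66178161230867, q_9 = 12·203586616270 + 4068201143 = 2447107596383 → 66178161230867/2447107596383
APPEND 26: p_10 = 26·66178161230867 + 5505678596183 = 1726137870598725, q_10 = 26·2447107596383 + 203586616270 = 63828384122228 → 1726137870598725/63828384122228
APPEND 23: p_11 = 23·1726137870598725 + 66178161230867 = 39767349185001542, q_11 = 23·63828384122228 + 2447107596383 = 1470499942407627 → 39767349185001542/1470499942407627
APPEND 17: p_12 = 17·39767349185001542 + 1726137870598725 = 677771074015624939, q_12 = 17·1470499942407627 + 63828384122228 = 25062327405051887 → 677771074015624939/25062327405051887
APPEND 49: p_13 = 49·677771074015624939 + 39767349185001542 = 33250549975950623553, q_13 = 49·25062327405051887 + 1470499942407627 = 1229524542789950090 → 33250549975950623553/1229524542789950090
APPEND 39: p_14 = 39·33250549975950623553 + 677771074015624939 = 1297449220136089943506, q_14 = 39·1229524542789950090 + 25062327405051887 = 47976519496213105397 → 1297449220136089943506/47976519496213105397
APPEND 15: p_15 = 15·1297449220136089943506 + 33250549975950623553 = 19494988852017299776143, q_15 = 15·47976519496213105397 + 1229524542789950090 = 720877316985986531045 → 19494988852017299776143/720877316985986531045
APPEND 8: p_16 = 8·19494988852017299776143 + 1297449220136089943506 = 157257360036274488152650, q_16 = 8·720877316985986531045 + 47976519496213105397 = 5814995055384105353757 → 157257360036274488152650/5814995055384105353757
APPEND 37: p_17 = 37·157257360036274488152650 + 19494988852017299776143 = 5838017310194173361424193, q_17 = 37·5814995055384105353757 + 720877316985986531045 = 215875694366197884620054 → 5838017310194173361424193/215875694366197884620054
APPEND 24: p_18 = 24·5838017310194173361424193 + 157257360036274488152650 = 140269672804696435162333282, q_18 = 24·215875694366197884620054 + 5814995055384105353757 = 5186831659844133336235053 → 140269672804696435162333282/5186831659844133336235053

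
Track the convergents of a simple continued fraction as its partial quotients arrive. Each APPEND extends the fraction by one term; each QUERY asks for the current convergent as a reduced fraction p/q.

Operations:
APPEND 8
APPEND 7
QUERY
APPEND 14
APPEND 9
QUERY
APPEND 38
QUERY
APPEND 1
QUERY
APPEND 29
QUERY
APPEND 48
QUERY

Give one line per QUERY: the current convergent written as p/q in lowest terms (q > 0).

57/7
7311/898
278624/34223
285935/35121
8570739/1052732
411681407/50566257

APPEND 8: p_0 = 8·1 + 0 = 8, q_0 = 8·0 + 1 = 1 → 8/1
APPEND 7: p_1 = 7·8 + 1 = 57, q_1 = 7·1 + 0 = 7 → 57/7
APPEND 14: p_2 = 14·57 + 8 = 806, q_2 = 14·7 + 1 = 99 → 806/99
APPEND 9: p_3 = 9·806 + 57 = 7311, q_3 = 9·99 + 7 = 898 → 7311/898
APPEND 38: p_4 = 38·7311 + 806 = 278624, q_4 = 38·898 + 99 = 34223 → 278624/34223
APPEND 1: p_5 = 1·278624 + 7311 = 285935, q_5 = 1·34223 + 898 = 35121 → 285935/35121
APPEND 29: p_6 = 29·285935 + 278624 = 8570739, q_6 = 29·35121 + 34223 = 1052732 → 8570739/1052732
APPEND 48: p_7 = 48·8570739 + 285935 = 411681407, q_7 = 48·1052732 + 35121 = 50566257 → 411681407/50566257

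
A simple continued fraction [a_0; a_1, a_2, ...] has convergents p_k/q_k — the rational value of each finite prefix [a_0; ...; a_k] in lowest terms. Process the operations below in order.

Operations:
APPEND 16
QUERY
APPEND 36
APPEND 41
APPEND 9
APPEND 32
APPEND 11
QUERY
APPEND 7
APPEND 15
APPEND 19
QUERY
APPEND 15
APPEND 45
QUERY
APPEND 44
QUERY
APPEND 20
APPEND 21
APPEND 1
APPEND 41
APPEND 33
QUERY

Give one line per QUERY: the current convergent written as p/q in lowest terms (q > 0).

16/1
75673205/4721384
154897496151/9664326494
105076299059601/6555894614999
4625688745323854/288604834844145
2829531033885727759059/176539404547376288534

APPEND 16: p_0 = 16·1 + 0 = 16, q_0 = 16·0 + 1 = 1 → 16/1
APPEND 36: p_1 = 36·16 + 1 = 577, q_1 = 36·1 + 0 = 36 → 577/36
APPEND 41: p_2 = 41·577 + 16 = 23673, q_2 = 41·36 + 1 = 1477 → 23673/1477
APPEND 9: p_3 = 9·23673 + 577 = 213634, q_3 = 9·1477 + 36 = 13329 → 213634/13329
APPEND 32: p_4 = 32·213634 + 23673 = 6859961, q_4 = 32·13329 + 1477 = 428005 → 6859961/428005
APPEND 11: p_5 = 11·6859961 + 213634 = 75673205, q_5 = 11·428005 + 13329 = 4721384 → 75673205/4721384
APPEND 7: p_6 = 7·75673205 + 6859961 = 536572396, q_6 = 7·4721384 + 428005 = 33477693 → 536572396/33477693
APPEND 15: p_7 = 15·536572396 + 75673205 = 8124259145, q_7 = 15·33477693 + 4721384 = 506886779 → 8124259145/506886779
APPEND 19: p_8 = 19·8124259145 + 536572396 = 154897496151, q_8 = 19·506886779 + 33477693 = 9664326494 → 154897496151/9664326494
APPEND 15: p_9 = 15·154897496151 + 8124259145 = 2331586701410, q_9 = 15·9664326494 + 506886779 = 145471784189 → 2331586701410/145471784189
APPEND 45: p_10 = 45·2331586701410 + 154897496151 = 105076299059601, q_10 = 45·145471784189 + 9664326494 = 6555894614999 → 105076299059601/6555894614999
APPEND 44: p_11 = 44·105076299059601 + 2331586701410 = 4625688745323854, q_11 = 44·6555894614999 + 145471784189 = 288604834844145 → 4625688745323854/288604834844145
APPEND 20: p_12 = 20·4625688745323854 + 105076299059601 = 92618851205536681, q_12 = 20·288604834844145 + 6555894614999 = 5778652591497899 → 92618851205536681/5778652591497899
APPEND 21: p_13 = 21·92618851205536681 + 4625688745323854 = 1949621564061594155, q_13 = 21·5778652591497899 + 288604834844145 = 121640309256300024 → 1949621564061594155/121640309256300024
APPEND 1: p_14 = 1·1949621564061594155 + 92618851205536681 = 2042240415267130836, q_14 = 1·121640309256300024 + 5778652591497899 = 127418961847797923 → 2042240415267130836/127418961847797923
APPEND 41: p_15 = 41·2042240415267130836 + 1949621564061594155 = 85681478590013958431, q_15 = 41·127418961847797923 + 121640309256300024 = 5345817745016014867 → 85681478590013958431/5345817745016014867
APPEND 33: p_16 = 33·85681478590013958431 + 2042240415267130836 = 2829531033885727759059, q_16 = 33·5345817745016014867 + 127418961847797923 = 176539404547376288534 → 2829531033885727759059/176539404547376288534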